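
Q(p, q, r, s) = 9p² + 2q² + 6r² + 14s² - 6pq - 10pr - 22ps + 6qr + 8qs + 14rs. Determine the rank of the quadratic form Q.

4

The associated matrix is A = [[9, -3, -5, -11], [-3, 2, 3, 4], [-5, 3, 6, 7], [-11, 4, 7, 14]].
Row-reducing A symmetrically gives the diagonal entries 9, 1, 13/9, 4/13.
Counting signs: 4 positive.
The rank is the number of nonzero pivots: 4.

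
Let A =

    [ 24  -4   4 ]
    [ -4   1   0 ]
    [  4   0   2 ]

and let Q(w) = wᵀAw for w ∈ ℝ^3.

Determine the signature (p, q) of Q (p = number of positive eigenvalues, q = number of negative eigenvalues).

Row-reducing A symmetrically gives the diagonal entries 24, 1/3, 0.
Counting signs: 2 positive, 1 zero.

(2, 0)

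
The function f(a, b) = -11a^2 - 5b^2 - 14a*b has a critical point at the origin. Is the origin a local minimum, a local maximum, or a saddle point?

The Hessian at the origin is H = [[-22, -14], [-14, -10]].
det H = -22·-10 − (-14)² = 24 > 0 and H[1,1] = -22 < 0, so H is negative definite.
Therefore the origin is a local maximum.

local maximum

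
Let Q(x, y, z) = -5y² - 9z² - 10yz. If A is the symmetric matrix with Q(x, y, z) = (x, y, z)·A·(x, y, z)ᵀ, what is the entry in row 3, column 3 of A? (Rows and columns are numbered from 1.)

The coefficient of z² in Q is -9, and that is exactly A[3,3].

-9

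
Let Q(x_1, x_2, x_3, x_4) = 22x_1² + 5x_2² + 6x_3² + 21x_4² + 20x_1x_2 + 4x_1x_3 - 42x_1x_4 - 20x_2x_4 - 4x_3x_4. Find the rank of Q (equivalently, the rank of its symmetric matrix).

4

The symmetric matrix is A = [[22, 10, 2, -21], [10, 5, 0, -10], [2, 0, 6, -2], [-21, -10, -2, 21]].
Applying the same elementary operations to the rows and columns of A produces a congruent diagonal matrix with entries 22, 5/11, 4, 1/4.
So there are 4 positive pivots.
The rank is the number of nonzero pivots: 4.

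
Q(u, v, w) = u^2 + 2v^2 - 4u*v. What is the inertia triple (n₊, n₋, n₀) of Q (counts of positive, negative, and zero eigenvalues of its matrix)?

The symmetric matrix is A = [[1, -2, 0], [-2, 2, 0], [0, 0, 0]].
Symmetric row and column elimination reduces A to a congruent diagonal form with pivots 1, -2, 0.
That gives 1 positive, 1 negative, 1 zero pivots.

(1, 1, 1)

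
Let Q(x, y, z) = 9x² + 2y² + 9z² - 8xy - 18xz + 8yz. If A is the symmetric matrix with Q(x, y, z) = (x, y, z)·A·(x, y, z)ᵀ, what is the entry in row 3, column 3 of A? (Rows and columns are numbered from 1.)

The coefficient of z² in Q is 9, and that is exactly A[3,3].

9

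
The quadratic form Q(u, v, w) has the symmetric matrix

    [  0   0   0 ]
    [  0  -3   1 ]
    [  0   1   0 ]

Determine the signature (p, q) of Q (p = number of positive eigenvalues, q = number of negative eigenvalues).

Congruent diagonalization of A (simultaneous row and column reduction) yields pivots 0, -3, 1/3.
Counting signs: 1 positive, 1 negative, 1 zero.

(1, 1)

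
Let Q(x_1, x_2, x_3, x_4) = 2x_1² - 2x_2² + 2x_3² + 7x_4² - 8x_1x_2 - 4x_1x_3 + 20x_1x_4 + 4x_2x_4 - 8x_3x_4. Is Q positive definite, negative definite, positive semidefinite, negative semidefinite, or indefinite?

The symmetric matrix is A = [[2, -4, -2, 10], [-4, -2, 0, 2], [-2, 0, 2, -4], [10, 2, -4, 7]].
An LDLᵀ factorisation of A has diagonal entries 2, -10, 8/5, 1/2.
That gives 3 positive, 1 negative pivots.
Hence Q is indefinite.

indefinite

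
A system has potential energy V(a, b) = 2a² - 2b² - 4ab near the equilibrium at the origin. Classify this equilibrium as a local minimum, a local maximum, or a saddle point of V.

The Hessian at the origin is H = [[4, -4], [-4, -4]].
det H = 4·-4 − (-4)² = -32 < 0, so H is indefinite.
Therefore the origin is a saddle point.

saddle point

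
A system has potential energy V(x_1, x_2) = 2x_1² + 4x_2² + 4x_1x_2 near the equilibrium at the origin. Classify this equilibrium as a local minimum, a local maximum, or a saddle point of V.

The Hessian at the origin is H = [[4, 4], [4, 8]].
det H = 4·8 − (4)² = 16 > 0 and H[1,1] = 4 > 0, so H is positive definite.
Therefore the origin is a local minimum.

local minimum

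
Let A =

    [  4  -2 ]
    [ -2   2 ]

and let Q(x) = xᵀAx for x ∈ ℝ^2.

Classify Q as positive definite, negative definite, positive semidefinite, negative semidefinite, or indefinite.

For the 2×2 matrix [[4, -2], [-2, 2]]: det = 4·2 − (-2)² = 4, trace = 6.
det > 0 so both eigenvalues share the sign of the trace; trace = 6 > 0 ⇒ both positive.

positive definite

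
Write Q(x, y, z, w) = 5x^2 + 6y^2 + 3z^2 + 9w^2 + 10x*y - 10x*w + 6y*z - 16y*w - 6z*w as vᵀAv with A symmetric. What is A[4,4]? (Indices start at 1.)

9

The coefficient of w^2 in Q is 9, and that is exactly A[4,4].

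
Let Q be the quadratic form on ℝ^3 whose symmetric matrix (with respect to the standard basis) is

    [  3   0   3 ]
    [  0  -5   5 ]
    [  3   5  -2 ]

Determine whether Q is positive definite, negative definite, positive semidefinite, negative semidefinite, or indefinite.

Congruent diagonalization of A (simultaneous row and column reduction) yields pivots 3, -5, 0.
That gives 1 positive, 1 negative, 1 zero pivots.
Hence Q is indefinite.

indefinite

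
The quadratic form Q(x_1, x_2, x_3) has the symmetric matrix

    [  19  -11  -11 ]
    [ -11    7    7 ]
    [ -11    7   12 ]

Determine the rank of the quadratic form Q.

Symmetric row and column elimination reduces A to a congruent diagonal form with pivots 19, 12/19, 5.
That gives 3 positive pivots.
The rank is the number of nonzero pivots: 3.

3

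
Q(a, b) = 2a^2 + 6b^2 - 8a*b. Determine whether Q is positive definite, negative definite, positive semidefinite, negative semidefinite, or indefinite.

Write A = [[2, -4], [-4, 6]].
Row-reducing A symmetrically gives the diagonal entries 2, -2.
Counting signs: 1 positive, 1 negative.
Hence Q is indefinite.

indefinite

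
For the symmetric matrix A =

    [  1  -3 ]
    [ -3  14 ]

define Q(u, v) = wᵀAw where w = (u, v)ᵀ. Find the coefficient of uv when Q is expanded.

The coefficient of uv is A[1,2] + A[2,1] = 2·(-3) = -6.

-6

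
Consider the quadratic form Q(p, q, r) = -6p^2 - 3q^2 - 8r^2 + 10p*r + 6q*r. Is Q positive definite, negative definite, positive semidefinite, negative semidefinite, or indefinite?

The symmetric matrix of Q is A = [[-6, 0, 5], [0, -3, 3], [5, 3, -8]].
Leading principal minors: Δ_1 = -6, Δ_2 = 18, Δ_3 = -15.
The signs alternate starting with Δ_1 < 0, so by Sylvester's criterion Q is negative definite.

negative definite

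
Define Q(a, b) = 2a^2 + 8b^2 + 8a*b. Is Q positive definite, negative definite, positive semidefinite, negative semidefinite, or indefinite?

The symmetric matrix of Q is [[2, 4], [4, 8]].
For the 2×2 matrix [[2, 4], [4, 8]]: det = 2·8 − (4)² = 0, trace = 10.
det = 0 so one eigenvalue is zero; the form is semidefinite with the sign of the trace.

positive semidefinite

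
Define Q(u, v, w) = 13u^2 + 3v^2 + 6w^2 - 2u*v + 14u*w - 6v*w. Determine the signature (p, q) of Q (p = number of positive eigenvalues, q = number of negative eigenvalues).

The associated matrix is A = [[13, -1, 7], [-1, 3, -3], [7, -3, 6]].
Row-reducing A symmetrically gives the diagonal entries 13, 38/13, 3/19.
Counting signs: 3 positive.

(3, 0)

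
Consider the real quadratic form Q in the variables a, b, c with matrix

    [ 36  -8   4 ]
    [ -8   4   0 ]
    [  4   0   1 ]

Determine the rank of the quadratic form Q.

3

Symmetric row and column elimination reduces A to a congruent diagonal form with pivots 36, 20/9, 1/5.
So there are 3 positive pivots.
The rank is the number of nonzero pivots: 3.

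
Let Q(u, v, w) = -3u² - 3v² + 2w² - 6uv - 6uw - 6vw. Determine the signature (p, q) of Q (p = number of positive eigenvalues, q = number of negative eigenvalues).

The symmetric matrix is A = [[-3, -3, -3], [-3, -3, -3], [-3, -3, 2]].
Congruent diagonalization of A (simultaneous row and column reduction) yields pivots -3, 0, 5.
So there are 1 positive, 1 negative, 1 zero pivots.

(1, 1)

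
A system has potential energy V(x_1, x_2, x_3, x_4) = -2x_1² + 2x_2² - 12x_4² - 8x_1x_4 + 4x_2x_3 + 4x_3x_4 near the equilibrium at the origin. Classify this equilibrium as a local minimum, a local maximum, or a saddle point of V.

The Hessian at the origin is H = [[-4, 0, 0, -8], [0, 4, 4, 0], [0, 4, 0, 4], [-8, 0, 4, -24]].
Row-reducing H symmetrically gives the diagonal entries -4, 4, -4, -4.
So there are 1 positive, 3 negative pivots.
H is indefinite, so the origin is a saddle point.

saddle point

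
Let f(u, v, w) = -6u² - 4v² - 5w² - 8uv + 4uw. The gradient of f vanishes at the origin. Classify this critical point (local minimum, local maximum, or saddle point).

The Hessian at the origin is H = [[-12, -8, 4], [-8, -8, 0], [4, 0, -10]].
Applying the same elementary operations to the rows and columns of H produces a congruent diagonal matrix with entries -12, -8/3, -6.
So there are 3 negative pivots.
H is negative definite, so the origin is a strict local maximum.

local maximum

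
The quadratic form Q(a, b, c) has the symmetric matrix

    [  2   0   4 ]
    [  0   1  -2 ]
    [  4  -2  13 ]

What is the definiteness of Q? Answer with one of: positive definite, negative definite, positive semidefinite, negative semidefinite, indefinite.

positive definite

Leading principal minors: Δ_1 = 2, Δ_2 = 2, Δ_3 = 2.
All leading principal minors are positive, so by Sylvester's criterion Q is positive definite.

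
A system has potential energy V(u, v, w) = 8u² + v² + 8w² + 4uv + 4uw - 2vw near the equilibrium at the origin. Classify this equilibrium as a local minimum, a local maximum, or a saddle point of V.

local minimum

The Hessian at the origin is H = [[16, 4, 4], [4, 2, -2], [4, -2, 16]].
Row-reducing H symmetrically gives the diagonal entries 16, 1, 6.
That gives 3 positive pivots.
H is positive definite, so the origin is a strict local minimum.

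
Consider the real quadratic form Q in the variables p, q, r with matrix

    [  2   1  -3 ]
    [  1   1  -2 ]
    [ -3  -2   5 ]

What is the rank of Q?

2

Applying the same elementary operations to the rows and columns of A produces a congruent diagonal matrix with entries 2, 1/2, 0.
So there are 2 positive, 1 zero pivots.
The rank is the number of nonzero pivots: 2.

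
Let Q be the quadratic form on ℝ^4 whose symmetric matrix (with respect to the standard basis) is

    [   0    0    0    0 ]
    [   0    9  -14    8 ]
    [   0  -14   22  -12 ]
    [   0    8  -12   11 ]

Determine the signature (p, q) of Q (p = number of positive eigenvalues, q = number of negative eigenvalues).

(3, 0)

Applying the same elementary operations to the rows and columns of A produces a congruent diagonal matrix with entries 0, 9, 2/9, 3.
So there are 3 positive, 1 zero pivots.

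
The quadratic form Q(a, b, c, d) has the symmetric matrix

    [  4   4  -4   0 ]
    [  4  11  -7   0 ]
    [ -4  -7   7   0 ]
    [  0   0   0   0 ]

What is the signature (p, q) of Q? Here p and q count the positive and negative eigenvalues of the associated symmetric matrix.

Applying the same elementary operations to the rows and columns of A produces a congruent diagonal matrix with entries 4, 7, 12/7, 0.
Counting signs: 3 positive, 1 zero.

(3, 0)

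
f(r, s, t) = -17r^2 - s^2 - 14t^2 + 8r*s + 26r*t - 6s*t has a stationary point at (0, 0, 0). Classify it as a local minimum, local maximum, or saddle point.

The Hessian at the origin is H = [[-34, 8, 26], [8, -2, -6], [26, -6, -28]].
Congruent diagonalization of H (simultaneous row and column reduction) yields pivots -34, -2/17, -8.
So there are 3 negative pivots.
H is negative definite, so the origin is a strict local maximum.

local maximum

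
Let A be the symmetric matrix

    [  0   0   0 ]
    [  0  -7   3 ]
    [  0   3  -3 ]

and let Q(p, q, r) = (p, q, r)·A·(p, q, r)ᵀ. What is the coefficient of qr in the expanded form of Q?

6

The coefficient of qr is A[2,3] + A[3,2] = 2·3 = 6.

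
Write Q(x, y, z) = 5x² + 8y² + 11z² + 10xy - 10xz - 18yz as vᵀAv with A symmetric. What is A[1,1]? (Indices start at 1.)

The coefficient of x² in Q is 5, and that is exactly A[1,1].

5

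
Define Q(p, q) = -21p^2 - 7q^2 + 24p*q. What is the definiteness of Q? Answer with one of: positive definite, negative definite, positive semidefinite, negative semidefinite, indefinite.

negative definite

The symmetric matrix of Q is A = [[-21, 12], [12, -7]].
Leading principal minors: Δ_1 = -21, Δ_2 = 3.
The signs alternate starting with Δ_1 < 0, so by Sylvester's criterion Q is negative definite.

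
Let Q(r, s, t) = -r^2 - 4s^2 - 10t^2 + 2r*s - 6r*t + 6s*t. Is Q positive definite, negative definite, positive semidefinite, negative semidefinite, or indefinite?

negative definite

The symmetric matrix of Q is A = [[-1, 1, -3], [1, -4, 3], [-3, 3, -10]].
Leading principal minors: Δ_1 = -1, Δ_2 = 3, Δ_3 = -3.
The signs alternate starting with Δ_1 < 0, so by Sylvester's criterion Q is negative definite.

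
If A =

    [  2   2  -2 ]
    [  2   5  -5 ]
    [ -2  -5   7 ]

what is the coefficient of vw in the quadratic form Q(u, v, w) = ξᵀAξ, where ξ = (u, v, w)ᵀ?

-10

The coefficient of vw is A[2,3] + A[3,2] = 2·(-5) = -10.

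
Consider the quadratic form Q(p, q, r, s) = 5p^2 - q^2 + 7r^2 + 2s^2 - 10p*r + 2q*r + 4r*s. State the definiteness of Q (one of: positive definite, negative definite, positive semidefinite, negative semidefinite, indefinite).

indefinite

The symmetric matrix is A = [[5, 0, -5, 0], [0, -1, 1, 0], [-5, 1, 7, 2], [0, 0, 2, 2]].
An LDLᵀ factorisation of A has diagonal entries 5, -1, 3, 2/3.
Counting signs: 3 positive, 1 negative.
Hence Q is indefinite.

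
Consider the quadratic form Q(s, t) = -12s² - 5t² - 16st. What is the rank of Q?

2

The associated matrix is A = [[-12, -8], [-8, -5]].
Applying the same elementary operations to the rows and columns of A produces a congruent diagonal matrix with entries -12, 1/3.
Counting signs: 1 positive, 1 negative.
The rank is the number of nonzero pivots: 2.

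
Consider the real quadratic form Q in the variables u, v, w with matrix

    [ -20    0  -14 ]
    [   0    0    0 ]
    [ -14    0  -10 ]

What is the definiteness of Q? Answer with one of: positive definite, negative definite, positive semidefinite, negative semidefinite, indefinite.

negative semidefinite

Symmetric row and column elimination reduces A to a congruent diagonal form with pivots -20, 0, -1/5.
So there are 2 negative, 1 zero pivots.
Hence Q is negative semidefinite.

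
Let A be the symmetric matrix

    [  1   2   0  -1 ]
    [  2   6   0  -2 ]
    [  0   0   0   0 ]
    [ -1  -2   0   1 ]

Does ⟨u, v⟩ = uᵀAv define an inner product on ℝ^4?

Symmetric row and column elimination reduces A to a congruent diagonal form with pivots 1, 2, 0, 0.
So there are 2 positive, 2 zero pivots.
Hence Q is positive semidefinite.
⟨·,·⟩ is an inner product exactly when A is positive definite.

no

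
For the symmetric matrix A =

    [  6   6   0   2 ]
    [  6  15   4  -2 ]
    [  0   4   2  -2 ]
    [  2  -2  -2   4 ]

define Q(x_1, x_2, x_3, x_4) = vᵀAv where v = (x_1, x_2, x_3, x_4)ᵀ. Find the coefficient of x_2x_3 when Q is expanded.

The coefficient of x_2x_3 is A[2,3] + A[3,2] = 2·4 = 8.

8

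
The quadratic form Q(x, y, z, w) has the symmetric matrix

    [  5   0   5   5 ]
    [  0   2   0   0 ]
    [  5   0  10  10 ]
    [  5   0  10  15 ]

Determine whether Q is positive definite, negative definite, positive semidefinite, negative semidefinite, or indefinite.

positive definite

Leading principal minors: Δ_1 = 5, Δ_2 = 10, Δ_3 = 50, Δ_4 = 250.
All leading principal minors are positive, so by Sylvester's criterion Q is positive definite.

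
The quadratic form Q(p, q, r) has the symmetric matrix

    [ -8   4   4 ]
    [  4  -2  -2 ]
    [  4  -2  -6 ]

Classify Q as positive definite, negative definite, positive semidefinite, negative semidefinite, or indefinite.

Congruent diagonalization of A (simultaneous row and column reduction) yields pivots -8, 0, -4.
That gives 2 negative, 1 zero pivots.
Hence Q is negative semidefinite.

negative semidefinite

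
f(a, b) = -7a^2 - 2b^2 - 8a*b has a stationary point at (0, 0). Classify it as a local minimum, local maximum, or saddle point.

saddle point

The Hessian at the origin is H = [[-14, -8], [-8, -4]].
det H = -14·-4 − (-8)² = -8 < 0, so H is indefinite.
Therefore the origin is a saddle point.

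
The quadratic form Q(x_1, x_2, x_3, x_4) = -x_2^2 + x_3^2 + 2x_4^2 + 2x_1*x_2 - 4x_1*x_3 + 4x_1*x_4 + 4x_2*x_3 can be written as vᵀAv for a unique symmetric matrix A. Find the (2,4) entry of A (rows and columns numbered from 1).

0

The coefficient of x_2·x_4 in Q is 0. For a symmetric A this equals A[2,4] + A[4,2] = 2·A[2,4].
So A[2,4] = 0/2 = 0.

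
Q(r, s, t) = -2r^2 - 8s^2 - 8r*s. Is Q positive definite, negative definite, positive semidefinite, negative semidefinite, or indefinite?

The associated matrix is A = [[-2, -4, 0], [-4, -8, 0], [0, 0, 0]].
Applying the same elementary operations to the rows and columns of A produces a congruent diagonal matrix with entries -2, 0, 0.
So there are 1 negative, 2 zero pivots.
Hence Q is negative semidefinite.

negative semidefinite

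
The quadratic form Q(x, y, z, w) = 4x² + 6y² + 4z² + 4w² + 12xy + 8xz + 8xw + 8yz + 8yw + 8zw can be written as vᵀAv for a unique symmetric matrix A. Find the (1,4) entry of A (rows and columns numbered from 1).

The coefficient of x·w in Q is 8. For a symmetric A this equals A[1,4] + A[4,1] = 2·A[1,4].
So A[1,4] = 8/2 = 4.

4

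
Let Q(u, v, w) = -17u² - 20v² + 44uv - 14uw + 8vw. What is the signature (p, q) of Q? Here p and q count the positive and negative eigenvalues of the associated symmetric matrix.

Write A = [[-17, 22, -7], [22, -20, 4], [-7, 4, 0]].
Applying the same elementary operations to the rows and columns of A produces a congruent diagonal matrix with entries -17, 144/17, -5/36.
Counting signs: 1 positive, 2 negative.

(1, 2)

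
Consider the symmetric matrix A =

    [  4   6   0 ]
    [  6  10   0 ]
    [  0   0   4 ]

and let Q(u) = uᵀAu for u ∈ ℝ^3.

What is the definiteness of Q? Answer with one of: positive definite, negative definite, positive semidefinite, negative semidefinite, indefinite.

Leading principal minors: Δ_1 = 4, Δ_2 = 4, Δ_3 = 16.
All leading principal minors are positive, so by Sylvester's criterion Q is positive definite.

positive definite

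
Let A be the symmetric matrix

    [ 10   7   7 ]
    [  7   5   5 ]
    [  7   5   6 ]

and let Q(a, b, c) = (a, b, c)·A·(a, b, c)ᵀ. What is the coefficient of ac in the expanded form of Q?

The coefficient of ac is A[1,3] + A[3,1] = 2·7 = 14.

14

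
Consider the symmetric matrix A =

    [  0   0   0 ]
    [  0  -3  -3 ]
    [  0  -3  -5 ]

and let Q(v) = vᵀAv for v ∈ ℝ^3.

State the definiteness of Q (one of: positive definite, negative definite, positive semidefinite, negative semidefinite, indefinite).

Symmetric row and column elimination reduces A to a congruent diagonal form with pivots 0, -3, -2.
Counting signs: 2 negative, 1 zero.
Hence Q is negative semidefinite.

negative semidefinite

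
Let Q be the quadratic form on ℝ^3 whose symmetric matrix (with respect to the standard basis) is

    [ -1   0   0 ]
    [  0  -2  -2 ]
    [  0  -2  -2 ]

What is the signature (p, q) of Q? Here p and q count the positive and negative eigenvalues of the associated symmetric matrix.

(0, 2)

Row-reducing A symmetrically gives the diagonal entries -1, -2, 0.
So there are 2 negative, 1 zero pivots.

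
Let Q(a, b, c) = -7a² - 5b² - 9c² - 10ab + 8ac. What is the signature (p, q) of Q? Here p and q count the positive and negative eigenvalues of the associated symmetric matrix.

Write A = [[-7, -5, 4], [-5, -5, 0], [4, 0, -9]].
Applying the same elementary operations to the rows and columns of A produces a congruent diagonal matrix with entries -7, -10/7, -1.
That gives 3 negative pivots.

(0, 3)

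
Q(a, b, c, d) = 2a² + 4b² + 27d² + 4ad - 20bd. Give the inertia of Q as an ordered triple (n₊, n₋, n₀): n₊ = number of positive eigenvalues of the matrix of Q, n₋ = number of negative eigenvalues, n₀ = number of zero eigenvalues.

(2, 0, 2)

Write A = [[2, 0, 0, 2], [0, 4, 0, -10], [0, 0, 0, 0], [2, -10, 0, 27]].
Row-reducing A symmetrically gives the diagonal entries 2, 4, 0, 0.
So there are 2 positive, 2 zero pivots.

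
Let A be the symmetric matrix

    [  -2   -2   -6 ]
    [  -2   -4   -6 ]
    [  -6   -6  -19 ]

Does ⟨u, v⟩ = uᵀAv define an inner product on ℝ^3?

no

Leading principal minors: Δ_1 = -2, Δ_2 = 4, Δ_3 = -4.
The signs alternate starting with Δ_1 < 0, so by Sylvester's criterion Q is negative definite.
⟨·,·⟩ is an inner product exactly when A is positive definite.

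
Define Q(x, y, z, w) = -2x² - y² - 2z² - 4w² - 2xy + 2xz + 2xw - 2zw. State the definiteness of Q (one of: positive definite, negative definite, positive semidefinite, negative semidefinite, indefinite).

The symmetric matrix is A = [[-2, -1, 1, 1], [-1, -1, 0, 0], [1, 0, -2, -1], [1, 0, -1, -4]].
Applying the same elementary operations to the rows and columns of A produces a congruent diagonal matrix with entries -2, -1/2, -1, -3.
So there are 4 negative pivots.
Hence Q is negative definite.

negative definite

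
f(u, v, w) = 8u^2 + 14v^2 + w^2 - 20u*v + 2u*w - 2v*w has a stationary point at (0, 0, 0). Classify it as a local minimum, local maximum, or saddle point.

local minimum

The Hessian at the origin is H = [[16, -20, 2], [-20, 28, -2], [2, -2, 2]].
Symmetric row and column elimination reduces H to a congruent diagonal form with pivots 16, 3, 5/3.
That gives 3 positive pivots.
H is positive definite, so the origin is a strict local minimum.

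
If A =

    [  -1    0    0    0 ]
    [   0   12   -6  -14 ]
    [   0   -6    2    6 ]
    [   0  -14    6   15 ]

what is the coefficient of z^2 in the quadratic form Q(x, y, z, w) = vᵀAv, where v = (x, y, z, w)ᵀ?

2

The coefficient of z^2 is the diagonal entry A[3,3] = 2.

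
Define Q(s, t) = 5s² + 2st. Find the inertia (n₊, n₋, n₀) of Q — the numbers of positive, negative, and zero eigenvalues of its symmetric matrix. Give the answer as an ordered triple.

(1, 1, 0)

The associated matrix is A = [[5, 1], [1, 0]].
An LDLᵀ factorisation of A has diagonal entries 5, -1/5.
So there are 1 positive, 1 negative pivots.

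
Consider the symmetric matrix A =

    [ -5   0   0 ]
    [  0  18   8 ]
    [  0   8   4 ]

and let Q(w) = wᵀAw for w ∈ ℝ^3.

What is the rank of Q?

3

An LDLᵀ factorisation of A has diagonal entries -5, 18, 4/9.
That gives 2 positive, 1 negative pivots.
The rank is the number of nonzero pivots: 3.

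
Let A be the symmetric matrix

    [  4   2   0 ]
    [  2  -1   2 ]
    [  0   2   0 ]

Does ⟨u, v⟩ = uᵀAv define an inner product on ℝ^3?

Applying the same elementary operations to the rows and columns of A produces a congruent diagonal matrix with entries 4, -2, 2.
Counting signs: 2 positive, 1 negative.
Hence Q is indefinite.
⟨·,·⟩ is an inner product exactly when A is positive definite.

no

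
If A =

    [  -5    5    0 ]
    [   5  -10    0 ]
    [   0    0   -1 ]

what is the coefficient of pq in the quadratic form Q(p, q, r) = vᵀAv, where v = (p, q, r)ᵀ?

10

The coefficient of pq is A[1,2] + A[2,1] = 2·5 = 10.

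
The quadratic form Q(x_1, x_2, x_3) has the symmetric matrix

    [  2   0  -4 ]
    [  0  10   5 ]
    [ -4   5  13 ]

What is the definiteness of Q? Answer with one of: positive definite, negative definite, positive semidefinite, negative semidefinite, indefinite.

positive definite

Congruent diagonalization of A (simultaneous row and column reduction) yields pivots 2, 10, 5/2.
Counting signs: 3 positive.
Hence Q is positive definite.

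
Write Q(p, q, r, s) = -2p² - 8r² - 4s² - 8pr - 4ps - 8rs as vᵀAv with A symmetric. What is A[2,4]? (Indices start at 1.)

0

The coefficient of q·s in Q is 0. For a symmetric A this equals A[2,4] + A[4,2] = 2·A[2,4].
So A[2,4] = 0/2 = 0.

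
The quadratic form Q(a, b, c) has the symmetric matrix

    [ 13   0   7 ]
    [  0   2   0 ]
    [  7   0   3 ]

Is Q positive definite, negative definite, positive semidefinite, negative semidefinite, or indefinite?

indefinite

Row-reducing A symmetrically gives the diagonal entries 13, 2, -10/13.
That gives 2 positive, 1 negative pivots.
Hence Q is indefinite.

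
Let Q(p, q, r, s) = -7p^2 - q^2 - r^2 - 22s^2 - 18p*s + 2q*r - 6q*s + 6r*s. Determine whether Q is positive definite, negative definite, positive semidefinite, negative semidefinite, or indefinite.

negative semidefinite

Write A = [[-7, 0, 0, -9], [0, -1, 1, -3], [0, 1, -1, 3], [-9, -3, 3, -22]].
Applying the same elementary operations to the rows and columns of A produces a congruent diagonal matrix with entries -7, -1, 0, -10/7.
So there are 3 negative, 1 zero pivots.
Hence Q is negative semidefinite.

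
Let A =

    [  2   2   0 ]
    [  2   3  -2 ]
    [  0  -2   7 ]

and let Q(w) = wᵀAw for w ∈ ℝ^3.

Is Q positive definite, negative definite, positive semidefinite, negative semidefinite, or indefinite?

Symmetric row and column elimination reduces A to a congruent diagonal form with pivots 2, 1, 3.
That gives 3 positive pivots.
Hence Q is positive definite.

positive definite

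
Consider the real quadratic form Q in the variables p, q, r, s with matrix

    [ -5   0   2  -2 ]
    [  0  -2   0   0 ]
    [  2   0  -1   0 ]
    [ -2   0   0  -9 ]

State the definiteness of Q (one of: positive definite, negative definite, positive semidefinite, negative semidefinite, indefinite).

negative definite

Row-reducing A symmetrically gives the diagonal entries -5, -2, -1/5, -5.
That gives 4 negative pivots.
Hence Q is negative definite.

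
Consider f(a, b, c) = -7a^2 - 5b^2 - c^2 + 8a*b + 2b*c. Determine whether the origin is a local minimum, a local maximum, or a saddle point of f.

The Hessian at the origin is H = [[-14, 8, 0], [8, -10, 2], [0, 2, -2]].
Congruent diagonalization of H (simultaneous row and column reduction) yields pivots -14, -38/7, -24/19.
That gives 3 negative pivots.
H is negative definite, so the origin is a strict local maximum.

local maximum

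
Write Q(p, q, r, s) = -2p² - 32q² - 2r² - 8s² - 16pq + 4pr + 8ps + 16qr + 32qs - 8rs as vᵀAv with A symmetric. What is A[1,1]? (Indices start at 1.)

The coefficient of p² in Q is -2, and that is exactly A[1,1].

-2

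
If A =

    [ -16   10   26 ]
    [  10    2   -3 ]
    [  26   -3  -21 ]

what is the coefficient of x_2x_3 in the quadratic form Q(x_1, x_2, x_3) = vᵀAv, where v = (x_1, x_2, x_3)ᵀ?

The coefficient of x_2x_3 is A[2,3] + A[3,2] = 2·(-3) = -6.

-6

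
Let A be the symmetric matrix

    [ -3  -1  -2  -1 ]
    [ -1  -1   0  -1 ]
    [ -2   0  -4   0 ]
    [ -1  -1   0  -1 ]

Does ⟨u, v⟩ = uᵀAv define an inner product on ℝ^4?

Applying the same elementary operations to the rows and columns of A produces a congruent diagonal matrix with entries -3, -2/3, -2, 0.
So there are 3 negative, 1 zero pivots.
Hence Q is negative semidefinite.
⟨·,·⟩ is an inner product exactly when A is positive definite.

no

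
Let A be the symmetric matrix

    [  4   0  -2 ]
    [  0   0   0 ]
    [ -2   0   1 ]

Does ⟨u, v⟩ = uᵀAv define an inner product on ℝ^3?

Row-reducing A symmetrically gives the diagonal entries 4, 0, 0.
Counting signs: 1 positive, 2 zero.
Hence Q is positive semidefinite.
⟨·,·⟩ is an inner product exactly when A is positive definite.

no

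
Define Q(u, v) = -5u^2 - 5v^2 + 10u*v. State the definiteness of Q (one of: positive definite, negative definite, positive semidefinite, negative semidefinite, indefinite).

The symmetric matrix is A = [[-5, 5], [5, -5]].
Symmetric row and column elimination reduces A to a congruent diagonal form with pivots -5, 0.
That gives 1 negative, 1 zero pivots.
Hence Q is negative semidefinite.

negative semidefinite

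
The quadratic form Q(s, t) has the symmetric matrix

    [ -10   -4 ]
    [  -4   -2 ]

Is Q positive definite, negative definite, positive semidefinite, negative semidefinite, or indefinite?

negative definite

For the 2×2 matrix [[-10, -4], [-4, -2]]: det = -10·-2 − (-4)² = 4, trace = -12.
det > 0 so both eigenvalues share the sign of the trace; trace = -12 < 0 ⇒ both negative.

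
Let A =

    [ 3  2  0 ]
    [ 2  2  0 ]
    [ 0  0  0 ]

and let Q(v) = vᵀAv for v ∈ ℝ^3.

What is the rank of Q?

2

Symmetric row and column elimination reduces A to a congruent diagonal form with pivots 3, 2/3, 0.
That gives 2 positive, 1 zero pivots.
The rank is the number of nonzero pivots: 2.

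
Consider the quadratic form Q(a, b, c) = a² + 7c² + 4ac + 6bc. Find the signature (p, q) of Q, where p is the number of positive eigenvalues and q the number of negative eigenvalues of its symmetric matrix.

(2, 1)

The symmetric matrix is A = [[1, 0, 2], [0, 0, 3], [2, 3, 7]].
By Sylvester's law of inertia any congruent diagonalization of A has 2 positive, 1 negative and 0 zero entries.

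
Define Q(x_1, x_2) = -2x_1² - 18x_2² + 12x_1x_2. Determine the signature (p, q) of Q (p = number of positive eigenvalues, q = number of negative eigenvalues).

The symmetric matrix is A = [[-2, 6], [6, -18]].
Row-reducing A symmetrically gives the diagonal entries -2, 0.
Counting signs: 1 negative, 1 zero.

(0, 1)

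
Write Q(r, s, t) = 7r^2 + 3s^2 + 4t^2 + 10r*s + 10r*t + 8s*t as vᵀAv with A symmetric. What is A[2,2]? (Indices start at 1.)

3

The coefficient of s^2 in Q is 3, and that is exactly A[2,2].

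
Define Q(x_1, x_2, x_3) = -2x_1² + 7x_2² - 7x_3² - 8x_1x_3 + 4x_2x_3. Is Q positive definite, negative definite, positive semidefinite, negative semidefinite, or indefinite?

indefinite

The associated matrix is A = [[-2, 0, -4], [0, 7, 2], [-4, 2, -7]].
Row-reducing A symmetrically gives the diagonal entries -2, 7, 3/7.
So there are 2 positive, 1 negative pivots.
Hence Q is indefinite.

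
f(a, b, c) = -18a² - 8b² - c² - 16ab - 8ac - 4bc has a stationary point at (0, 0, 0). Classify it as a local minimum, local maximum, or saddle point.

local maximum

The Hessian at the origin is H = [[-36, -16, -8], [-16, -16, -4], [-8, -4, -2]].
Symmetric row and column elimination reduces H to a congruent diagonal form with pivots -36, -80/9, -1/5.
Counting signs: 3 negative.
H is negative definite, so the origin is a strict local maximum.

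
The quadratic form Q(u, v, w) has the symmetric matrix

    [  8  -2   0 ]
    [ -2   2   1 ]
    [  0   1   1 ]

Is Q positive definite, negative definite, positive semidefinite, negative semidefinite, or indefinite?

positive definite

Leading principal minors: Δ_1 = 8, Δ_2 = 12, Δ_3 = 4.
All leading principal minors are positive, so by Sylvester's criterion Q is positive definite.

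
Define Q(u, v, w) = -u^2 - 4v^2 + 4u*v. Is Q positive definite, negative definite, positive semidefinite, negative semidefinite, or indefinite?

negative semidefinite

The symmetric matrix is A = [[-1, 2, 0], [2, -4, 0], [0, 0, 0]].
Applying the same elementary operations to the rows and columns of A produces a congruent diagonal matrix with entries -1, 0, 0.
Counting signs: 1 negative, 2 zero.
Hence Q is negative semidefinite.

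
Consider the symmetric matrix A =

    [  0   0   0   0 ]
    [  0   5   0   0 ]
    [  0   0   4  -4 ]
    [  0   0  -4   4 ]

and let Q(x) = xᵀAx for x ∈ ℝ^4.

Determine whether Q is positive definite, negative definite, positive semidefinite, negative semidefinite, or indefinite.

positive semidefinite

Applying the same elementary operations to the rows and columns of A produces a congruent diagonal matrix with entries 0, 5, 4, 0.
So there are 2 positive, 2 zero pivots.
Hence Q is positive semidefinite.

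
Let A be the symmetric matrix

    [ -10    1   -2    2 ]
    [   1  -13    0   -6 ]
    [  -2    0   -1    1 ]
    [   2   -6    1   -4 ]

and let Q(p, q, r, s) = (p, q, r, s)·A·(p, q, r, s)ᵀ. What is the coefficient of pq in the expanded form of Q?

The coefficient of pq is A[1,2] + A[2,1] = 2·1 = 2.

2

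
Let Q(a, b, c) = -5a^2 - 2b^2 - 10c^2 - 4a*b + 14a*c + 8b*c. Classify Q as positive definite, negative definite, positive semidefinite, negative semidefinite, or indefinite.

indefinite

The associated matrix is A = [[-5, -2, 7], [-2, -2, 4], [7, 4, -10]].
Row-reducing A symmetrically gives the diagonal entries -5, -6/5, 1.
So there are 1 positive, 2 negative pivots.
Hence Q is indefinite.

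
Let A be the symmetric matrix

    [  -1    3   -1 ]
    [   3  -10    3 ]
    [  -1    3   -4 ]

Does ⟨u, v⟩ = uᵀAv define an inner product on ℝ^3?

Leading principal minors: Δ_1 = -1, Δ_2 = 1, Δ_3 = -3.
The signs alternate starting with Δ_1 < 0, so by Sylvester's criterion Q is negative definite.
⟨·,·⟩ is an inner product exactly when A is positive definite.

no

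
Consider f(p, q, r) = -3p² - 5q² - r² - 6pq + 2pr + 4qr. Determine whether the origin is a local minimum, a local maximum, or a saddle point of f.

The Hessian at the origin is H = [[-6, -6, 2], [-6, -10, 4], [2, 4, -2]].
An LDLᵀ factorisation of H has diagonal entries -6, -4, -1/3.
That gives 3 negative pivots.
H is negative definite, so the origin is a strict local maximum.

local maximum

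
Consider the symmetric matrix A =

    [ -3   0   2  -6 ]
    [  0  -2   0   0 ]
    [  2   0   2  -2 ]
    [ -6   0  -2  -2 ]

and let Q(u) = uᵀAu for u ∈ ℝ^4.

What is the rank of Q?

4

Applying the same elementary operations to the rows and columns of A produces a congruent diagonal matrix with entries -3, -2, 10/3, -4/5.
So there are 1 positive, 3 negative pivots.
The rank is the number of nonzero pivots: 4.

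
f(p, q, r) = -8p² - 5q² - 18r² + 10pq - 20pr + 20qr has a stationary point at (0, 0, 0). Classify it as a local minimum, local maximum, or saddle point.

The Hessian at the origin is H = [[-16, 10, -20], [10, -10, 20], [-20, 20, -36]].
Congruent diagonalization of H (simultaneous row and column reduction) yields pivots -16, -15/4, 4.
Counting signs: 1 positive, 2 negative.
H is indefinite, so the origin is a saddle point.

saddle point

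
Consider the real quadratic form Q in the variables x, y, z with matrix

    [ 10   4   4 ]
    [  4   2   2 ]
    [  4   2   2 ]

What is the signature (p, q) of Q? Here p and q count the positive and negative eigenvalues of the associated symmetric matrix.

(2, 0)

Row-reducing A symmetrically gives the diagonal entries 10, 2/5, 0.
Counting signs: 2 positive, 1 zero.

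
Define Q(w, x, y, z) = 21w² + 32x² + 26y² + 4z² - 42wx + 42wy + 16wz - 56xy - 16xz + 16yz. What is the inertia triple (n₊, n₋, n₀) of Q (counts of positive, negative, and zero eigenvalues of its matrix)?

(4, 0, 0)

Write A = [[21, -21, 21, 8], [-21, 32, -28, -8], [21, -28, 26, 8], [8, -8, 8, 4]].
Row-reducing A symmetrically gives the diagonal entries 21, 11, 6/11, 20/21.
So there are 4 positive pivots.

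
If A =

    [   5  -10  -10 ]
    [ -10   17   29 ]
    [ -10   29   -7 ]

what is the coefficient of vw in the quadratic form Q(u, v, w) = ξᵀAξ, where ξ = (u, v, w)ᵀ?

58

The coefficient of vw is A[2,3] + A[3,2] = 2·29 = 58.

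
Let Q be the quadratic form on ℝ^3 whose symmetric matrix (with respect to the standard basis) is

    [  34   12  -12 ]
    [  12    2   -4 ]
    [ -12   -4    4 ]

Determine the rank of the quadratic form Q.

Symmetric row and column elimination reduces A to a congruent diagonal form with pivots 34, -38/17, -4/19.
Counting signs: 1 positive, 2 negative.
The rank is the number of nonzero pivots: 3.

3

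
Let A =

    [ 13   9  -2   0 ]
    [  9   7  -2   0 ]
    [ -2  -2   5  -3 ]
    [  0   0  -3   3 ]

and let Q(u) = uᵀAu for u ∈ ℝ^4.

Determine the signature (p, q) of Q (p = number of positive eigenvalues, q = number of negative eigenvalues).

Row-reducing A symmetrically gives the diagonal entries 13, 10/13, 21/5, 6/7.
So there are 4 positive pivots.

(4, 0)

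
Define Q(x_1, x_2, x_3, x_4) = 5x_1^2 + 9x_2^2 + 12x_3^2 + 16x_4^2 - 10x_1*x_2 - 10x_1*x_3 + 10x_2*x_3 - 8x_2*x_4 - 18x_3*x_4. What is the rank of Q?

4

The associated matrix is A = [[5, -5, -5, 0], [-5, 9, 5, -4], [-5, 5, 12, -9], [0, -4, -9, 16]].
Applying the same elementary operations to the rows and columns of A produces a congruent diagonal matrix with entries 5, 4, 7, 3/7.
So there are 4 positive pivots.
The rank is the number of nonzero pivots: 4.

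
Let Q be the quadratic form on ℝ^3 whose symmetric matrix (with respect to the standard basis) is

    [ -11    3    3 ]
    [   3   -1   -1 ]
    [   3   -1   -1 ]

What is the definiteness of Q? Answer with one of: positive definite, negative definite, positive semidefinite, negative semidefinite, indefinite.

Row-reducing A symmetrically gives the diagonal entries -11, -2/11, 0.
So there are 2 negative, 1 zero pivots.
Hence Q is negative semidefinite.

negative semidefinite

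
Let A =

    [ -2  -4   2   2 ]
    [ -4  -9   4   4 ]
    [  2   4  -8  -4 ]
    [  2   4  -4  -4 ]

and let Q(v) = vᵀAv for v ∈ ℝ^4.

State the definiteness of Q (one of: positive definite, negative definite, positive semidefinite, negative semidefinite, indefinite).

Leading principal minors: Δ_1 = -2, Δ_2 = 2, Δ_3 = -12, Δ_4 = 16.
The signs alternate starting with Δ_1 < 0, so by Sylvester's criterion Q is negative definite.

negative definite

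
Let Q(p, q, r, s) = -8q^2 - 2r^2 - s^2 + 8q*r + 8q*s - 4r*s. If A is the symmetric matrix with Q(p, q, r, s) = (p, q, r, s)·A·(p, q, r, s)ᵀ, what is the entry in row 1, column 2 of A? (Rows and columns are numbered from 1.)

0

The coefficient of p·q in Q is 0. For a symmetric A this equals A[1,2] + A[2,1] = 2·A[1,2].
So A[1,2] = 0/2 = 0.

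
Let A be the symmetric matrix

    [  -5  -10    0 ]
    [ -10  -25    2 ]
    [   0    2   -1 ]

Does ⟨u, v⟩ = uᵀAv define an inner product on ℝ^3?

Leading principal minors: Δ_1 = -5, Δ_2 = 25, Δ_3 = -5.
The signs alternate starting with Δ_1 < 0, so by Sylvester's criterion Q is negative definite.
⟨·,·⟩ is an inner product exactly when A is positive definite.

no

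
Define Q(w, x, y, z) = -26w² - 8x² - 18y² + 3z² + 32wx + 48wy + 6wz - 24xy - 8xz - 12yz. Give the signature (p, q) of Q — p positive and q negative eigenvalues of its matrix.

(2, 1)

The symmetric matrix is A = [[-26, 16, 24, 3], [16, -8, -12, -4], [24, -12, -18, -6], [3, -4, -6, 3]].
Applying the same elementary operations to the rows and columns of A produces a congruent diagonal matrix with entries -26, 24/13, 0, 5/6.
So there are 2 positive, 1 negative, 1 zero pivots.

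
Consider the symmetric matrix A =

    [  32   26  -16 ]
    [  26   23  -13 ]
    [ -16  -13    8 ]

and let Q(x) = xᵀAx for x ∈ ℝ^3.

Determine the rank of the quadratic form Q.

Symmetric row and column elimination reduces A to a congruent diagonal form with pivots 32, 15/8, 0.
Counting signs: 2 positive, 1 zero.
The rank is the number of nonzero pivots: 2.

2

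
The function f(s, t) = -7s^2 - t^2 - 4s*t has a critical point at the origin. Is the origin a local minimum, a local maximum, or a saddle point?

The Hessian at the origin is H = [[-14, -4], [-4, -2]].
det H = -14·-2 − (-4)² = 12 > 0 and H[1,1] = -14 < 0, so H is negative definite.
Therefore the origin is a local maximum.

local maximum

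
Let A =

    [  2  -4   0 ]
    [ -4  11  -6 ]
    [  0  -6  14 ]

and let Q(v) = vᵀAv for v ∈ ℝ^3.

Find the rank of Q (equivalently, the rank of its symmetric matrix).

An LDLᵀ factorisation of A has diagonal entries 2, 3, 2.
That gives 3 positive pivots.
The rank is the number of nonzero pivots: 3.

3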